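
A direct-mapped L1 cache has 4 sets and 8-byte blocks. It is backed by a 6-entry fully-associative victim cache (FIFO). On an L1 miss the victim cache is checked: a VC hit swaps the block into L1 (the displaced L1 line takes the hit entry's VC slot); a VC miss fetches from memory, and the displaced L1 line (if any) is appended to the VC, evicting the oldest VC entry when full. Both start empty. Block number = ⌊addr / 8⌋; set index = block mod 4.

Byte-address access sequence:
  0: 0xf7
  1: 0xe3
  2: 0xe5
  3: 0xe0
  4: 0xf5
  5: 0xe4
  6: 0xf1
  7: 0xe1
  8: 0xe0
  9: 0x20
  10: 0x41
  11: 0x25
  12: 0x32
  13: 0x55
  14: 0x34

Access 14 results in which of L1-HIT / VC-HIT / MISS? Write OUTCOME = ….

OUTCOME = VC-HIT

#0 0xf7→b30/s2 MISS; vc=[]
#1 0xe3→b28/s0 MISS; vc=[]
#2 0xe5→b28/s0 L1-HIT; vc=[]
#3 0xe0→b28/s0 L1-HIT; vc=[]
#4 0xf5→b30/s2 L1-HIT; vc=[]
#5 0xe4→b28/s0 L1-HIT; vc=[]
#6 0xf1→b30/s2 L1-HIT; vc=[]
#7 0xe1→b28/s0 L1-HIT; vc=[]
#8 0xe0→b28/s0 L1-HIT; vc=[]
#9 0x20→b4/s0 MISS; vc=[28]
#10 0x41→b8/s0 MISS; vc=[28,4]
#11 0x25→b4/s0 VC-HIT; vc=[28,8]
#12 0x32→b6/s2 MISS; vc=[28,8,30]
#13 0x55→b10/s2 MISS; vc=[28,8,30,6]
#14 0x34→b6/s2 VC-HIT; vc=[28,8,30,10]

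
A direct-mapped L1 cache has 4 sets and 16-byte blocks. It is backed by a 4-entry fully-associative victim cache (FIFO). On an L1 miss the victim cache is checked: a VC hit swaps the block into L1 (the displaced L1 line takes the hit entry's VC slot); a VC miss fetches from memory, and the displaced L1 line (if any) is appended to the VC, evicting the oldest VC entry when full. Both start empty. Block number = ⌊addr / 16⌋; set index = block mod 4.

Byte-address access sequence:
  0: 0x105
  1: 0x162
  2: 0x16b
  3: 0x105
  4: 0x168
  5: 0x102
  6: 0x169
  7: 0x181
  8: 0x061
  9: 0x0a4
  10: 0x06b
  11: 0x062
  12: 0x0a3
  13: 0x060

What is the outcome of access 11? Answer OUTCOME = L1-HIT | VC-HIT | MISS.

OUTCOME = L1-HIT

0: 0x105 (blk 16, set 0) → MISS  vc=[]
1: 0x162 (blk 22, set 2) → MISS  vc=[]
2: 0x16b (blk 22, set 2) → L1-HIT  vc=[]
3: 0x105 (blk 16, set 0) → L1-HIT  vc=[]
4: 0x168 (blk 22, set 2) → L1-HIT  vc=[]
5: 0x102 (blk 16, set 0) → L1-HIT  vc=[]
6: 0x169 (blk 22, set 2) → L1-HIT  vc=[]
7: 0x181 (blk 24, set 0) → MISS  vc=[16]
8: 0x61 (blk 6, set 2) → MISS  vc=[16, 22]
9: 0xa4 (blk 10, set 2) → MISS  vc=[16, 22, 6]
10: 0x6b (blk 6, set 2) → VC-HIT  vc=[16, 22, 10]
11: 0x62 (blk 6, set 2) → L1-HIT  vc=[16, 22, 10]
12: 0xa3 (blk 10, set 2) → VC-HIT  vc=[16, 22, 6]
13: 0x60 (blk 6, set 2) → VC-HIT  vc=[16, 22, 10]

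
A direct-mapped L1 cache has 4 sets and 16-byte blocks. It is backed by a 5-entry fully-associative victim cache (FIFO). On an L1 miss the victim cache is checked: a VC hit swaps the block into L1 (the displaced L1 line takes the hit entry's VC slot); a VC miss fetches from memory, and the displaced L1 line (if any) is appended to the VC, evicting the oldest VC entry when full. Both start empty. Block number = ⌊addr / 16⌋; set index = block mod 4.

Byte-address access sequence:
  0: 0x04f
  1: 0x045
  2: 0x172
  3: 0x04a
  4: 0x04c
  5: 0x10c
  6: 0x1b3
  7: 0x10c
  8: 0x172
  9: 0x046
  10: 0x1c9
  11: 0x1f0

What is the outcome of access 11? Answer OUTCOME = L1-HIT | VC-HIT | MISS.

0: 0x4f (blk 4, set 0) → MISS  vc=[]
1: 0x45 (blk 4, set 0) → L1-HIT  vc=[]
2: 0x172 (blk 23, set 3) → MISS  vc=[]
3: 0x4a (blk 4, set 0) → L1-HIT  vc=[]
4: 0x4c (blk 4, set 0) → L1-HIT  vc=[]
5: 0x10c (blk 16, set 0) → MISS  vc=[4]
6: 0x1b3 (blk 27, set 3) → MISS  vc=[4, 23]
7: 0x10c (blk 16, set 0) → L1-HIT  vc=[4, 23]
8: 0x172 (blk 23, set 3) → VC-HIT  vc=[4, 27]
9: 0x46 (blk 4, set 0) → VC-HIT  vc=[16, 27]
10: 0x1c9 (blk 28, set 0) → MISS  vc=[16, 27, 4]
11: 0x1f0 (blk 31, set 3) → MISS  vc=[16, 27, 4, 23]

OUTCOME = MISS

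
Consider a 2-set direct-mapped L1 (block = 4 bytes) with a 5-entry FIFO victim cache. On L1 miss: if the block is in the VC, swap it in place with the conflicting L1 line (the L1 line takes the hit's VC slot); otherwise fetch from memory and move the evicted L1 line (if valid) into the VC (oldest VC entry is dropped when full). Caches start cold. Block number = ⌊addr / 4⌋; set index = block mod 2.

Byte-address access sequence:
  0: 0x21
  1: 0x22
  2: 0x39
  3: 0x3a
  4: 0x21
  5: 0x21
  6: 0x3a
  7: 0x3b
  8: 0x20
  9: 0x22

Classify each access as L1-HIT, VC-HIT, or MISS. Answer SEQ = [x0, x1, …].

SEQ = [MISS, L1-HIT, MISS, L1-HIT, VC-HIT, L1-HIT, VC-HIT, L1-HIT, VC-HIT, L1-HIT]

#0 0x21→b8/s0 MISS; vc=[]
#1 0x22→b8/s0 L1-HIT; vc=[]
#2 0x39→b14/s0 MISS; vc=[8]
#3 0x3a→b14/s0 L1-HIT; vc=[8]
#4 0x21→b8/s0 VC-HIT; vc=[14]
#5 0x21→b8/s0 L1-HIT; vc=[14]
#6 0x3a→b14/s0 VC-HIT; vc=[8]
#7 0x3b→b14/s0 L1-HIT; vc=[8]
#8 0x20→b8/s0 VC-HIT; vc=[14]
#9 0x22→b8/s0 L1-HIT; vc=[14]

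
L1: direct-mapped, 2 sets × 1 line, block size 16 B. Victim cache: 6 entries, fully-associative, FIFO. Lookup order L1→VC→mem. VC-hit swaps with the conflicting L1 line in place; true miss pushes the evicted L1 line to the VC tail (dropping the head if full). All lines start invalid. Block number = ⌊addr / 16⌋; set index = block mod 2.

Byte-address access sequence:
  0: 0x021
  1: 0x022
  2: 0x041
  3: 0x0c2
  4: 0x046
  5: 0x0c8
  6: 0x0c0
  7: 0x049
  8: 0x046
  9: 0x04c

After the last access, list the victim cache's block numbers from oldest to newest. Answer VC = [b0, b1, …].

VC = [2, 12]

#0 0x21→b2/s0 MISS; vc=[]
#1 0x22→b2/s0 L1-HIT; vc=[]
#2 0x41→b4/s0 MISS; vc=[2]
#3 0xc2→b12/s0 MISS; vc=[2,4]
#4 0x46→b4/s0 VC-HIT; vc=[2,12]
#5 0xc8→b12/s0 VC-HIT; vc=[2,4]
#6 0xc0→b12/s0 L1-HIT; vc=[2,4]
#7 0x49→b4/s0 VC-HIT; vc=[2,12]
#8 0x46→b4/s0 L1-HIT; vc=[2,12]
#9 0x4c→b4/s0 L1-HIT; vc=[2,12]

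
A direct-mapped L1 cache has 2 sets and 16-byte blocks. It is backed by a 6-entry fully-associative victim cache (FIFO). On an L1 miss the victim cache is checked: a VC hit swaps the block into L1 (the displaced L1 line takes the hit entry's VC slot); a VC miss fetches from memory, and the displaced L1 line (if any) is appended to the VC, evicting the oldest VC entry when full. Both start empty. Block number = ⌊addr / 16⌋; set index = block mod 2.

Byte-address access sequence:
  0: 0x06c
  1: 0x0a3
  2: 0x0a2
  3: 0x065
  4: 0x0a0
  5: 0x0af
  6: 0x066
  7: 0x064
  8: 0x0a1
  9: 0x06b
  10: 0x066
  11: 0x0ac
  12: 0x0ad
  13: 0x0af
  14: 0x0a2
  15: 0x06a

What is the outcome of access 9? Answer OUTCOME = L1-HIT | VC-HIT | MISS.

OUTCOME = VC-HIT

#0 0x6c→b6/s0 MISS; vc=[]
#1 0xa3→b10/s0 MISS; vc=[6]
#2 0xa2→b10/s0 L1-HIT; vc=[6]
#3 0x65→b6/s0 VC-HIT; vc=[10]
#4 0xa0→b10/s0 VC-HIT; vc=[6]
#5 0xaf→b10/s0 L1-HIT; vc=[6]
#6 0x66→b6/s0 VC-HIT; vc=[10]
#7 0x64→b6/s0 L1-HIT; vc=[10]
#8 0xa1→b10/s0 VC-HIT; vc=[6]
#9 0x6b→b6/s0 VC-HIT; vc=[10]
#10 0x66→b6/s0 L1-HIT; vc=[10]
#11 0xac→b10/s0 VC-HIT; vc=[6]
#12 0xad→b10/s0 L1-HIT; vc=[6]
#13 0xaf→b10/s0 L1-HIT; vc=[6]
#14 0xa2→b10/s0 L1-HIT; vc=[6]
#15 0x6a→b6/s0 VC-HIT; vc=[10]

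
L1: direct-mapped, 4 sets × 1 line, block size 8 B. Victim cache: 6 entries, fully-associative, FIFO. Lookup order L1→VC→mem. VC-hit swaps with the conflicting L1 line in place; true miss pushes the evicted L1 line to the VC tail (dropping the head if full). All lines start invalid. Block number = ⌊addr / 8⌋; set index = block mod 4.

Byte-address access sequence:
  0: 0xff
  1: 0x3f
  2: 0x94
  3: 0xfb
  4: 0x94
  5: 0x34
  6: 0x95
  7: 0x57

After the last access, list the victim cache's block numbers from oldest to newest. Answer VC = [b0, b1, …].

  [0] addr=0xff blk=31 s=3: MISS | VC []
  [1] addr=0x3f blk=7 s=3: MISS | VC [31]
  [2] addr=0x94 blk=18 s=2: MISS | VC [31]
  [3] addr=0xfb blk=31 s=3: VC-HIT | VC [7]
  [4] addr=0x94 blk=18 s=2: L1-HIT | VC [7]
  [5] addr=0x34 blk=6 s=2: MISS | VC [7, 18]
  [6] addr=0x95 blk=18 s=2: VC-HIT | VC [7, 6]
  [7] addr=0x57 blk=10 s=2: MISS | VC [7, 6, 18]

VC = [7, 6, 18]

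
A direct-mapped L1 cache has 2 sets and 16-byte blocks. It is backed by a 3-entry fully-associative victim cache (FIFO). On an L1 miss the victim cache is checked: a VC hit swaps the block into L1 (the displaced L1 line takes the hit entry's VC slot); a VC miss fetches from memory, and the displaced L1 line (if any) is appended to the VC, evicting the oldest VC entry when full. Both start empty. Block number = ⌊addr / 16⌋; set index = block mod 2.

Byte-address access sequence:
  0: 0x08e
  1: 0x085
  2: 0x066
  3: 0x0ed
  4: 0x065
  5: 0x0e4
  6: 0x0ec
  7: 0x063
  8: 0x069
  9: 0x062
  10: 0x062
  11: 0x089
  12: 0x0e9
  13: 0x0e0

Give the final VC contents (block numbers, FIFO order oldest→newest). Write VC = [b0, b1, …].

VC = [6, 8]

0: 0x8e (blk 8, set 0) → MISS  vc=[]
1: 0x85 (blk 8, set 0) → L1-HIT  vc=[]
2: 0x66 (blk 6, set 0) → MISS  vc=[8]
3: 0xed (blk 14, set 0) → MISS  vc=[8, 6]
4: 0x65 (blk 6, set 0) → VC-HIT  vc=[8, 14]
5: 0xe4 (blk 14, set 0) → VC-HIT  vc=[8, 6]
6: 0xec (blk 14, set 0) → L1-HIT  vc=[8, 6]
7: 0x63 (blk 6, set 0) → VC-HIT  vc=[8, 14]
8: 0x69 (blk 6, set 0) → L1-HIT  vc=[8, 14]
9: 0x62 (blk 6, set 0) → L1-HIT  vc=[8, 14]
10: 0x62 (blk 6, set 0) → L1-HIT  vc=[8, 14]
11: 0x89 (blk 8, set 0) → VC-HIT  vc=[6, 14]
12: 0xe9 (blk 14, set 0) → VC-HIT  vc=[6, 8]
13: 0xe0 (blk 14, set 0) → L1-HIT  vc=[6, 8]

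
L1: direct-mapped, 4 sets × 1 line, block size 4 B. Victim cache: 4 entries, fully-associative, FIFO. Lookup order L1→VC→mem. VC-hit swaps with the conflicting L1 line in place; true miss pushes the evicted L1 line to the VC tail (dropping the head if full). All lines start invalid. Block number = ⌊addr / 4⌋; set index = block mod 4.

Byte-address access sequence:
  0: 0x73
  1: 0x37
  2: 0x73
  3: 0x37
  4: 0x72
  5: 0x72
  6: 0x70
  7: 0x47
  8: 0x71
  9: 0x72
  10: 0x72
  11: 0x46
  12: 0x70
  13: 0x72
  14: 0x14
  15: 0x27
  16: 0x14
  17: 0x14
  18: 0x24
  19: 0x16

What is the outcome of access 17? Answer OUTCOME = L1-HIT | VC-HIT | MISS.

  [0] addr=0x73 blk=28 s=0: MISS | VC []
  [1] addr=0x37 blk=13 s=1: MISS | VC []
  [2] addr=0x73 blk=28 s=0: L1-HIT | VC []
  [3] addr=0x37 blk=13 s=1: L1-HIT | VC []
  [4] addr=0x72 blk=28 s=0: L1-HIT | VC []
  [5] addr=0x72 blk=28 s=0: L1-HIT | VC []
  [6] addr=0x70 blk=28 s=0: L1-HIT | VC []
  [7] addr=0x47 blk=17 s=1: MISS | VC [13]
  [8] addr=0x71 blk=28 s=0: L1-HIT | VC [13]
  [9] addr=0x72 blk=28 s=0: L1-HIT | VC [13]
  [10] addr=0x72 blk=28 s=0: L1-HIT | VC [13]
  [11] addr=0x46 blk=17 s=1: L1-HIT | VC [13]
  [12] addr=0x70 blk=28 s=0: L1-HIT | VC [13]
  [13] addr=0x72 blk=28 s=0: L1-HIT | VC [13]
  [14] addr=0x14 blk=5 s=1: MISS | VC [13, 17]
  [15] addr=0x27 blk=9 s=1: MISS | VC [13, 17, 5]
  [16] addr=0x14 blk=5 s=1: VC-HIT | VC [13, 17, 9]
  [17] addr=0x14 blk=5 s=1: L1-HIT | VC [13, 17, 9]
  [18] addr=0x24 blk=9 s=1: VC-HIT | VC [13, 17, 5]
  [19] addr=0x16 blk=5 s=1: VC-HIT | VC [13, 17, 9]

OUTCOME = L1-HIT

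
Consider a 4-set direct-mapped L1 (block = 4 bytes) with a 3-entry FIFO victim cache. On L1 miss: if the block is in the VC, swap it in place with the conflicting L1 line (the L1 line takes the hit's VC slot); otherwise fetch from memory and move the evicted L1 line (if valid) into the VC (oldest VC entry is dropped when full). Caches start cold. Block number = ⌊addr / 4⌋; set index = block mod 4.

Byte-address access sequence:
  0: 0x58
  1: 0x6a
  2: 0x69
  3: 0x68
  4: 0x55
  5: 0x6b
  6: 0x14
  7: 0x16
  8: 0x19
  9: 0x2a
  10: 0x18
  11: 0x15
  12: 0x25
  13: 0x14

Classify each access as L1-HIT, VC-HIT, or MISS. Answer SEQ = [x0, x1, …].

0: 0x58 (blk 22, set 2) → MISS  vc=[]
1: 0x6a (blk 26, set 2) → MISS  vc=[22]
2: 0x69 (blk 26, set 2) → L1-HIT  vc=[22]
3: 0x68 (blk 26, set 2) → L1-HIT  vc=[22]
4: 0x55 (blk 21, set 1) → MISS  vc=[22]
5: 0x6b (blk 26, set 2) → L1-HIT  vc=[22]
6: 0x14 (blk 5, set 1) → MISS  vc=[22, 21]
7: 0x16 (blk 5, set 1) → L1-HIT  vc=[22, 21]
8: 0x19 (blk 6, set 2) → MISS  vc=[22, 21, 26]
9: 0x2a (blk 10, set 2) → MISS  vc=[21, 26, 6]
10: 0x18 (blk 6, set 2) → VC-HIT  vc=[21, 26, 10]
11: 0x15 (blk 5, set 1) → L1-HIT  vc=[21, 26, 10]
12: 0x25 (blk 9, set 1) → MISS  vc=[26, 10, 5]
13: 0x14 (blk 5, set 1) → VC-HIT  vc=[26, 10, 9]

SEQ = [MISS, MISS, L1-HIT, L1-HIT, MISS, L1-HIT, MISS, L1-HIT, MISS, MISS, VC-HIT, L1-HIT, MISS, VC-HIT]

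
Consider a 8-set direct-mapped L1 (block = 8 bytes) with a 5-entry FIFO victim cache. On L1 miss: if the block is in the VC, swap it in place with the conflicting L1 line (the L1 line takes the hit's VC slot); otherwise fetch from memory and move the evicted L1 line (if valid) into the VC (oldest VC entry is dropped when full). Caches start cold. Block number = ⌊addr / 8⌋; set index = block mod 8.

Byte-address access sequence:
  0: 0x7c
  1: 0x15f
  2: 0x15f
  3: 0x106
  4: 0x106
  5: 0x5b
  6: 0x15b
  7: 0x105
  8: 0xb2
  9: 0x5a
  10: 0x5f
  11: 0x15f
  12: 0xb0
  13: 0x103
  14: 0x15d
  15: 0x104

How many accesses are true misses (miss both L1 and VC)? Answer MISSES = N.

MISSES = 5

  [0] addr=0x7c blk=15 s=7: MISS | VC []
  [1] addr=0x15f blk=43 s=3: MISS | VC []
  [2] addr=0x15f blk=43 s=3: L1-HIT | VC []
  [3] addr=0x106 blk=32 s=0: MISS | VC []
  [4] addr=0x106 blk=32 s=0: L1-HIT | VC []
  [5] addr=0x5b blk=11 s=3: MISS | VC [43]
  [6] addr=0x15b blk=43 s=3: VC-HIT | VC [11]
  [7] addr=0x105 blk=32 s=0: L1-HIT | VC [11]
  [8] addr=0xb2 blk=22 s=6: MISS | VC [11]
  [9] addr=0x5a blk=11 s=3: VC-HIT | VC [43]
  [10] addr=0x5f blk=11 s=3: L1-HIT | VC [43]
  [11] addr=0x15f blk=43 s=3: VC-HIT | VC [11]
  [12] addr=0xb0 blk=22 s=6: L1-HIT | VC [11]
  [13] addr=0x103 blk=32 s=0: L1-HIT | VC [11]
  [14] addr=0x15d blk=43 s=3: L1-HIT | VC [11]
  [15] addr=0x104 blk=32 s=0: L1-HIT | VC [11]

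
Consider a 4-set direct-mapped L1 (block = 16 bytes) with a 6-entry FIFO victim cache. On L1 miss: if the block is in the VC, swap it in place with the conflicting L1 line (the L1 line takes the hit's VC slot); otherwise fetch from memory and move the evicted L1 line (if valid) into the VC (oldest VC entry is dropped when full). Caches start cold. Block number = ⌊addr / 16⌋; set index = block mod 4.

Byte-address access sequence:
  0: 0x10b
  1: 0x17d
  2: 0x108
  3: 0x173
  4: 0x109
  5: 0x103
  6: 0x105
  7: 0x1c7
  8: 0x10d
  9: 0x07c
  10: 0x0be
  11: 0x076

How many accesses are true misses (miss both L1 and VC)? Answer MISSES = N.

  [0] addr=0x10b blk=16 s=0: MISS | VC []
  [1] addr=0x17d blk=23 s=3: MISS | VC []
  [2] addr=0x108 blk=16 s=0: L1-HIT | VC []
  [3] addr=0x173 blk=23 s=3: L1-HIT | VC []
  [4] addr=0x109 blk=16 s=0: L1-HIT | VC []
  [5] addr=0x103 blk=16 s=0: L1-HIT | VC []
  [6] addr=0x105 blk=16 s=0: L1-HIT | VC []
  [7] addr=0x1c7 blk=28 s=0: MISS | VC [16]
  [8] addr=0x10d blk=16 s=0: VC-HIT | VC [28]
  [9] addr=0x7c blk=7 s=3: MISS | VC [28, 23]
  [10] addr=0xbe blk=11 s=3: MISS | VC [28, 23, 7]
  [11] addr=0x76 blk=7 s=3: VC-HIT | VC [28, 23, 11]

MISSES = 5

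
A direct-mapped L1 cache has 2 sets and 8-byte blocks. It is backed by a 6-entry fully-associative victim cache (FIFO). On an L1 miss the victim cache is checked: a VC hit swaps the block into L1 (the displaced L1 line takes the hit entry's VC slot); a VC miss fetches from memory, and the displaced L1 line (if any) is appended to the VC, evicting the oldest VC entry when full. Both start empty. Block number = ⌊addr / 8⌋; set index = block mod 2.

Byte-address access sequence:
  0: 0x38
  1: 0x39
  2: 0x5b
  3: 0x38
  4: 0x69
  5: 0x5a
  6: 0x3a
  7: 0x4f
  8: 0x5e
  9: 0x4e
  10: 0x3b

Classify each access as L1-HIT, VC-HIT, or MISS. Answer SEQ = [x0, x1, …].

SEQ = [MISS, L1-HIT, MISS, VC-HIT, MISS, VC-HIT, VC-HIT, MISS, VC-HIT, VC-HIT, VC-HIT]

  [0] addr=0x38 blk=7 s=1: MISS | VC []
  [1] addr=0x39 blk=7 s=1: L1-HIT | VC []
  [2] addr=0x5b blk=11 s=1: MISS | VC [7]
  [3] addr=0x38 blk=7 s=1: VC-HIT | VC [11]
  [4] addr=0x69 blk=13 s=1: MISS | VC [11, 7]
  [5] addr=0x5a blk=11 s=1: VC-HIT | VC [13, 7]
  [6] addr=0x3a blk=7 s=1: VC-HIT | VC [13, 11]
  [7] addr=0x4f blk=9 s=1: MISS | VC [13, 11, 7]
  [8] addr=0x5e blk=11 s=1: VC-HIT | VC [13, 9, 7]
  [9] addr=0x4e blk=9 s=1: VC-HIT | VC [13, 11, 7]
  [10] addr=0x3b blk=7 s=1: VC-HIT | VC [13, 11, 9]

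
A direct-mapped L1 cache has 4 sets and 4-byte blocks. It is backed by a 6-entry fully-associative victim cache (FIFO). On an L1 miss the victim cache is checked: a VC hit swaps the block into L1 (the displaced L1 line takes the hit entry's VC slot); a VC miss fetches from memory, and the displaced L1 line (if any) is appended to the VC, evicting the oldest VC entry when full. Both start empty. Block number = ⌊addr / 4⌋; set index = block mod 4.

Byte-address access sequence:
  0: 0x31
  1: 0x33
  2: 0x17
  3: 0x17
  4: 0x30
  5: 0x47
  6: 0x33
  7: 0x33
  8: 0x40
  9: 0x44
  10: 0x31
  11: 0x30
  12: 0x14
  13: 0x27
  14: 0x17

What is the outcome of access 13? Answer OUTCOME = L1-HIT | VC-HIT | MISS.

OUTCOME = MISS

#0 0x31→b12/s0 MISS; vc=[]
#1 0x33→b12/s0 L1-HIT; vc=[]
#2 0x17→b5/s1 MISS; vc=[]
#3 0x17→b5/s1 L1-HIT; vc=[]
#4 0x30→b12/s0 L1-HIT; vc=[]
#5 0x47→b17/s1 MISS; vc=[5]
#6 0x33→b12/s0 L1-HIT; vc=[5]
#7 0x33→b12/s0 L1-HIT; vc=[5]
#8 0x40→b16/s0 MISS; vc=[5,12]
#9 0x44→b17/s1 L1-HIT; vc=[5,12]
#10 0x31→b12/s0 VC-HIT; vc=[5,16]
#11 0x30→b12/s0 L1-HIT; vc=[5,16]
#12 0x14→b5/s1 VC-HIT; vc=[17,16]
#13 0x27→b9/s1 MISS; vc=[17,16,5]
#14 0x17→b5/s1 VC-HIT; vc=[17,16,9]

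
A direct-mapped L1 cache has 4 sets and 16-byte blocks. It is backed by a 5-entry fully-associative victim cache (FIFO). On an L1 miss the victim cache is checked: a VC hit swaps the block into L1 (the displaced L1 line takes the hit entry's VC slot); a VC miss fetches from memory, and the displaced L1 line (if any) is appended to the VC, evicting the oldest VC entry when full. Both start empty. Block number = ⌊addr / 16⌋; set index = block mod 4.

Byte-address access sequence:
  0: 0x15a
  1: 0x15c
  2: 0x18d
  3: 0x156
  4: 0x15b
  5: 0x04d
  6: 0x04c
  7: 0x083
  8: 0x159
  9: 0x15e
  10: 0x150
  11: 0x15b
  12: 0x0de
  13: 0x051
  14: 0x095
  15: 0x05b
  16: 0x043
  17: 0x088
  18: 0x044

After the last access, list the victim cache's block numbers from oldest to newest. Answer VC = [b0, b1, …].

VC = [24, 8, 21, 13, 9]

  [0] addr=0x15a blk=21 s=1: MISS | VC []
  [1] addr=0x15c blk=21 s=1: L1-HIT | VC []
  [2] addr=0x18d blk=24 s=0: MISS | VC []
  [3] addr=0x156 blk=21 s=1: L1-HIT | VC []
  [4] addr=0x15b blk=21 s=1: L1-HIT | VC []
  [5] addr=0x4d blk=4 s=0: MISS | VC [24]
  [6] addr=0x4c blk=4 s=0: L1-HIT | VC [24]
  [7] addr=0x83 blk=8 s=0: MISS | VC [24, 4]
  [8] addr=0x159 blk=21 s=1: L1-HIT | VC [24, 4]
  [9] addr=0x15e blk=21 s=1: L1-HIT | VC [24, 4]
  [10] addr=0x150 blk=21 s=1: L1-HIT | VC [24, 4]
  [11] addr=0x15b blk=21 s=1: L1-HIT | VC [24, 4]
  [12] addr=0xde blk=13 s=1: MISS | VC [24, 4, 21]
  [13] addr=0x51 blk=5 s=1: MISS | VC [24, 4, 21, 13]
  [14] addr=0x95 blk=9 s=1: MISS | VC [24, 4, 21, 13, 5]
  [15] addr=0x5b blk=5 s=1: VC-HIT | VC [24, 4, 21, 13, 9]
  [16] addr=0x43 blk=4 s=0: VC-HIT | VC [24, 8, 21, 13, 9]
  [17] addr=0x88 blk=8 s=0: VC-HIT | VC [24, 4, 21, 13, 9]
  [18] addr=0x44 blk=4 s=0: VC-HIT | VC [24, 8, 21, 13, 9]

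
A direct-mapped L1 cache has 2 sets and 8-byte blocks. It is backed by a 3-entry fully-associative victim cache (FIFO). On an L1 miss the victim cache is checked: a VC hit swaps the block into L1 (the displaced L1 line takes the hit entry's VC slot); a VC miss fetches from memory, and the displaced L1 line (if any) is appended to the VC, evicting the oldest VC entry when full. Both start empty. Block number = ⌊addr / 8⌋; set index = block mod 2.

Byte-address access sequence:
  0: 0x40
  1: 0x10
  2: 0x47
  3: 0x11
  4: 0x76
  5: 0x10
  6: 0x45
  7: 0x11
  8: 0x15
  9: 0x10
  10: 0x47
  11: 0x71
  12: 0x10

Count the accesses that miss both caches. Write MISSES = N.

MISSES = 3

  [0] addr=0x40 blk=8 s=0: MISS | VC []
  [1] addr=0x10 blk=2 s=0: MISS | VC [8]
  [2] addr=0x47 blk=8 s=0: VC-HIT | VC [2]
  [3] addr=0x11 blk=2 s=0: VC-HIT | VC [8]
  [4] addr=0x76 blk=14 s=0: MISS | VC [8, 2]
  [5] addr=0x10 blk=2 s=0: VC-HIT | VC [8, 14]
  [6] addr=0x45 blk=8 s=0: VC-HIT | VC [2, 14]
  [7] addr=0x11 blk=2 s=0: VC-HIT | VC [8, 14]
  [8] addr=0x15 blk=2 s=0: L1-HIT | VC [8, 14]
  [9] addr=0x10 blk=2 s=0: L1-HIT | VC [8, 14]
  [10] addr=0x47 blk=8 s=0: VC-HIT | VC [2, 14]
  [11] addr=0x71 blk=14 s=0: VC-HIT | VC [2, 8]
  [12] addr=0x10 blk=2 s=0: VC-HIT | VC [14, 8]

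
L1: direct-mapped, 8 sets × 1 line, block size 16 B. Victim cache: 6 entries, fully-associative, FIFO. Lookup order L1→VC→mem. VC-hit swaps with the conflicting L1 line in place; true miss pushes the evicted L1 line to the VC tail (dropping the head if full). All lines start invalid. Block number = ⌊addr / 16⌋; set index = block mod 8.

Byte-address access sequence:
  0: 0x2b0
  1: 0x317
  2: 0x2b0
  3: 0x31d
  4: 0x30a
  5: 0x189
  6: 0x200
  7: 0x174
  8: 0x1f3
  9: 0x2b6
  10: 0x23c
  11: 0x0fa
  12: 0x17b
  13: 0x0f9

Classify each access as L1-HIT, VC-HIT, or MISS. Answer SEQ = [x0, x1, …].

SEQ = [MISS, MISS, L1-HIT, L1-HIT, MISS, MISS, MISS, MISS, MISS, L1-HIT, MISS, MISS, VC-HIT, VC-HIT]

0: 0x2b0 (blk 43, set 3) → MISS  vc=[]
1: 0x317 (blk 49, set 1) → MISS  vc=[]
2: 0x2b0 (blk 43, set 3) → L1-HIT  vc=[]
3: 0x31d (blk 49, set 1) → L1-HIT  vc=[]
4: 0x30a (blk 48, set 0) → MISS  vc=[]
5: 0x189 (blk 24, set 0) → MISS  vc=[48]
6: 0x200 (blk 32, set 0) → MISS  vc=[48, 24]
7: 0x174 (blk 23, set 7) → MISS  vc=[48, 24]
8: 0x1f3 (blk 31, set 7) → MISS  vc=[48, 24, 23]
9: 0x2b6 (blk 43, set 3) → L1-HIT  vc=[48, 24, 23]
10: 0x23c (blk 35, set 3) → MISS  vc=[48, 24, 23, 43]
11: 0xfa (blk 15, set 7) → MISS  vc=[48, 24, 23, 43, 31]
12: 0x17b (blk 23, set 7) → VC-HIT  vc=[48, 24, 15, 43, 31]
13: 0xf9 (blk 15, set 7) → VC-HIT  vc=[48, 24, 23, 43, 31]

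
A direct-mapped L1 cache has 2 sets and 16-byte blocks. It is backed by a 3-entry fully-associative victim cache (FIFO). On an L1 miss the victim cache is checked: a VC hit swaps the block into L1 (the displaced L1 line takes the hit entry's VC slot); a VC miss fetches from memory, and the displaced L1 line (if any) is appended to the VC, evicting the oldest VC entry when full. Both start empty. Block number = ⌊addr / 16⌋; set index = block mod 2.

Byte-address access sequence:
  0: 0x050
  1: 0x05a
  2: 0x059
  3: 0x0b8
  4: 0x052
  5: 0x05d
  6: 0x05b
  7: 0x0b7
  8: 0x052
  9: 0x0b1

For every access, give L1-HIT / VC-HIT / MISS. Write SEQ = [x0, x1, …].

SEQ = [MISS, L1-HIT, L1-HIT, MISS, VC-HIT, L1-HIT, L1-HIT, VC-HIT, VC-HIT, VC-HIT]

  [0] addr=0x50 blk=5 s=1: MISS | VC []
  [1] addr=0x5a blk=5 s=1: L1-HIT | VC []
  [2] addr=0x59 blk=5 s=1: L1-HIT | VC []
  [3] addr=0xb8 blk=11 s=1: MISS | VC [5]
  [4] addr=0x52 blk=5 s=1: VC-HIT | VC [11]
  [5] addr=0x5d blk=5 s=1: L1-HIT | VC [11]
  [6] addr=0x5b blk=5 s=1: L1-HIT | VC [11]
  [7] addr=0xb7 blk=11 s=1: VC-HIT | VC [5]
  [8] addr=0x52 blk=5 s=1: VC-HIT | VC [11]
  [9] addr=0xb1 blk=11 s=1: VC-HIT | VC [5]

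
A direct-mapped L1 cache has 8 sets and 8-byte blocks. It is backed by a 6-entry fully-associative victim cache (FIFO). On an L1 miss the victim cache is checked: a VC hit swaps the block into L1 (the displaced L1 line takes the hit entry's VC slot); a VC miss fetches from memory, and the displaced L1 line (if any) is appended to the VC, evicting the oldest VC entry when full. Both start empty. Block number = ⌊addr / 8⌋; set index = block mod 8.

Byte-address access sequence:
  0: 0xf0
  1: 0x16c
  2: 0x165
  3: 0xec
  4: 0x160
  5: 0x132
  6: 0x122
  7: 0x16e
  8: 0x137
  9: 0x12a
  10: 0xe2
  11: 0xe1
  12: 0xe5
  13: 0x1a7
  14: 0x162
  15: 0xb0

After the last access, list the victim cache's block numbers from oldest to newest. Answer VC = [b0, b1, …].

0: 0xf0 (blk 30, set 6) → MISS  vc=[]
1: 0x16c (blk 45, set 5) → MISS  vc=[]
2: 0x165 (blk 44, set 4) → MISS  vc=[]
3: 0xec (blk 29, set 5) → MISS  vc=[45]
4: 0x160 (blk 44, set 4) → L1-HIT  vc=[45]
5: 0x132 (blk 38, set 6) → MISS  vc=[45, 30]
6: 0x122 (blk 36, set 4) → MISS  vc=[45, 30, 44]
7: 0x16e (blk 45, set 5) → VC-HIT  vc=[29, 30, 44]
8: 0x137 (blk 38, set 6) → L1-HIT  vc=[29, 30, 44]
9: 0x12a (blk 37, set 5) → MISS  vc=[29, 30, 44, 45]
10: 0xe2 (blk 28, set 4) → MISS  vc=[29, 30, 44, 45, 36]
11: 0xe1 (blk 28, set 4) → L1-HIT  vc=[29, 30, 44, 45, 36]
12: 0xe5 (blk 28, set 4) → L1-HIT  vc=[29, 30, 44, 45, 36]
13: 0x1a7 (blk 52, set 4) → MISS  vc=[29, 30, 44, 45, 36, 28]
14: 0x162 (blk 44, set 4) → VC-HIT  vc=[29, 30, 52, 45, 36, 28]
15: 0xb0 (blk 22, set 6) → MISS  vc=[30, 52, 45, 36, 28, 38]

VC = [30, 52, 45, 36, 28, 38]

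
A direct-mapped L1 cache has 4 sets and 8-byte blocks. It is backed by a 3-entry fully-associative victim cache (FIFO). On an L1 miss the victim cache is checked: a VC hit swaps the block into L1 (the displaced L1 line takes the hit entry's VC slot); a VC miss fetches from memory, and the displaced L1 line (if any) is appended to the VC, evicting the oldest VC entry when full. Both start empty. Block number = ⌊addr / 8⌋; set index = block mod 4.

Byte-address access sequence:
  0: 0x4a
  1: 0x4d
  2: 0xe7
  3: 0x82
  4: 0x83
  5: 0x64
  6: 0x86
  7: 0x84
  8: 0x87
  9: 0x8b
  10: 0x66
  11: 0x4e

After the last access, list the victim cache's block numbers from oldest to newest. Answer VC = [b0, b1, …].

VC = [28, 16, 17]

0: 0x4a (blk 9, set 1) → MISS  vc=[]
1: 0x4d (blk 9, set 1) → L1-HIT  vc=[]
2: 0xe7 (blk 28, set 0) → MISS  vc=[]
3: 0x82 (blk 16, set 0) → MISS  vc=[28]
4: 0x83 (blk 16, set 0) → L1-HIT  vc=[28]
5: 0x64 (blk 12, set 0) → MISS  vc=[28, 16]
6: 0x86 (blk 16, set 0) → VC-HIT  vc=[28, 12]
7: 0x84 (blk 16, set 0) → L1-HIT  vc=[28, 12]
8: 0x87 (blk 16, set 0) → L1-HIT  vc=[28, 12]
9: 0x8b (blk 17, set 1) → MISS  vc=[28, 12, 9]
10: 0x66 (blk 12, set 0) → VC-HIT  vc=[28, 16, 9]
11: 0x4e (blk 9, set 1) → VC-HIT  vc=[28, 16, 17]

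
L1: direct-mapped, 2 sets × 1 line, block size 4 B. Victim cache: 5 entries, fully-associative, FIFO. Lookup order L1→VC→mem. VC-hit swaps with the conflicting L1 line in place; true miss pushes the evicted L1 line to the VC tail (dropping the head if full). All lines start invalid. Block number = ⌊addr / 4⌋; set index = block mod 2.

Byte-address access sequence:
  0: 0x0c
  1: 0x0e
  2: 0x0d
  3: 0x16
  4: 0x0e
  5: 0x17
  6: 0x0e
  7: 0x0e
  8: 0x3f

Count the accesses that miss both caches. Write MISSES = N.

#0 0xc→b3/s1 MISS; vc=[]
#1 0xe→b3/s1 L1-HIT; vc=[]
#2 0xd→b3/s1 L1-HIT; vc=[]
#3 0x16→b5/s1 MISS; vc=[3]
#4 0xe→b3/s1 VC-HIT; vc=[5]
#5 0x17→b5/s1 VC-HIT; vc=[3]
#6 0xe→b3/s1 VC-HIT; vc=[5]
#7 0xe→b3/s1 L1-HIT; vc=[5]
#8 0x3f→b15/s1 MISS; vc=[5,3]

MISSES = 3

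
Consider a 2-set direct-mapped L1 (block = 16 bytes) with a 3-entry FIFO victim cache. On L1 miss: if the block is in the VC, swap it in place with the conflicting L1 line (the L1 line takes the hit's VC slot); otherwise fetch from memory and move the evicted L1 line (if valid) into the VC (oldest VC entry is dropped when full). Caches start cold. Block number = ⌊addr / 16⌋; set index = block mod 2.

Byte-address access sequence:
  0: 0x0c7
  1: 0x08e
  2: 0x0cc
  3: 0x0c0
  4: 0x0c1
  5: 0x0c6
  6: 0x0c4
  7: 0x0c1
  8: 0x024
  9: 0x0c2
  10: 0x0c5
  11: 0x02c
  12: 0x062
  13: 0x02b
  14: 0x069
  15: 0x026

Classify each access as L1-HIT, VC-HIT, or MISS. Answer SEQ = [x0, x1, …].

0: 0xc7 (blk 12, set 0) → MISS  vc=[]
1: 0x8e (blk 8, set 0) → MISS  vc=[12]
2: 0xcc (blk 12, set 0) → VC-HIT  vc=[8]
3: 0xc0 (blk 12, set 0) → L1-HIT  vc=[8]
4: 0xc1 (blk 12, set 0) → L1-HIT  vc=[8]
5: 0xc6 (blk 12, set 0) → L1-HIT  vc=[8]
6: 0xc4 (blk 12, set 0) → L1-HIT  vc=[8]
7: 0xc1 (blk 12, set 0) → L1-HIT  vc=[8]
8: 0x24 (blk 2, set 0) → MISS  vc=[8, 12]
9: 0xc2 (blk 12, set 0) → VC-HIT  vc=[8, 2]
10: 0xc5 (blk 12, set 0) → L1-HIT  vc=[8, 2]
11: 0x2c (blk 2, set 0) → VC-HIT  vc=[8, 12]
12: 0x62 (blk 6, set 0) → MISS  vc=[8, 12, 2]
13: 0x2b (blk 2, set 0) → VC-HIT  vc=[8, 12, 6]
14: 0x69 (blk 6, set 0) → VC-HIT  vc=[8, 12, 2]
15: 0x26 (blk 2, set 0) → VC-HIT  vc=[8, 12, 6]

SEQ = [MISS, MISS, VC-HIT, L1-HIT, L1-HIT, L1-HIT, L1-HIT, L1-HIT, MISS, VC-HIT, L1-HIT, VC-HIT, MISS, VC-HIT, VC-HIT, VC-HIT]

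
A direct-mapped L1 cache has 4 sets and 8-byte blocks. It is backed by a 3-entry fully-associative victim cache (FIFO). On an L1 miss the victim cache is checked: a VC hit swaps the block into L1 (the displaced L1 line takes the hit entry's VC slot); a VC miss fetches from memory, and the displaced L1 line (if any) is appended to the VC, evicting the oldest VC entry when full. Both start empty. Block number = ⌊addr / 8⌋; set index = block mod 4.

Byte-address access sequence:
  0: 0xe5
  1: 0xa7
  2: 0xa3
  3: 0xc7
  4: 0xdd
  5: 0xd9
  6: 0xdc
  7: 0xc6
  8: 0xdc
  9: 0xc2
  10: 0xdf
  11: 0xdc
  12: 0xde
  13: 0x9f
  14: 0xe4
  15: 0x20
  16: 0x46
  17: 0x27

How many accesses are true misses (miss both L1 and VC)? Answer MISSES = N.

MISSES = 7

0: 0xe5 (blk 28, set 0) → MISS  vc=[]
1: 0xa7 (blk 20, set 0) → MISS  vc=[28]
2: 0xa3 (blk 20, set 0) → L1-HIT  vc=[28]
3: 0xc7 (blk 24, set 0) → MISS  vc=[28, 20]
4: 0xdd (blk 27, set 3) → MISS  vc=[28, 20]
5: 0xd9 (blk 27, set 3) → L1-HIT  vc=[28, 20]
6: 0xdc (blk 27, set 3) → L1-HIT  vc=[28, 20]
7: 0xc6 (blk 24, set 0) → L1-HIT  vc=[28, 20]
8: 0xdc (blk 27, set 3) → L1-HIT  vc=[28, 20]
9: 0xc2 (blk 24, set 0) → L1-HIT  vc=[28, 20]
10: 0xdf (blk 27, set 3) → L1-HIT  vc=[28, 20]
11: 0xdc (blk 27, set 3) → L1-HIT  vc=[28, 20]
12: 0xde (blk 27, set 3) → L1-HIT  vc=[28, 20]
13: 0x9f (blk 19, set 3) → MISS  vc=[28, 20, 27]
14: 0xe4 (blk 28, set 0) → VC-HIT  vc=[24, 20, 27]
15: 0x20 (blk 4, set 0) → MISS  vc=[20, 27, 28]
16: 0x46 (blk 8, set 0) → MISS  vc=[27, 28, 4]
17: 0x27 (blk 4, set 0) → VC-HIT  vc=[27, 28, 8]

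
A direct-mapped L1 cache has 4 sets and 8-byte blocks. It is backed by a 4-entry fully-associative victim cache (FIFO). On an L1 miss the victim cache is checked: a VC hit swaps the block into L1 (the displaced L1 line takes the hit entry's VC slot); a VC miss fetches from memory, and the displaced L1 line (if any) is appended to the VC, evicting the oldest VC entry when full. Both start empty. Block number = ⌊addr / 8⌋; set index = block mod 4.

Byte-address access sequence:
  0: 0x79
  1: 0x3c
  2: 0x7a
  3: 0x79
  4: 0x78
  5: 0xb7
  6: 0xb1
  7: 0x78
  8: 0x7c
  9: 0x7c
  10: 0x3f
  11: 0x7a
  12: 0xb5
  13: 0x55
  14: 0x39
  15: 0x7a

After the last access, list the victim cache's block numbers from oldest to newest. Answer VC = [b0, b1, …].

0: 0x79 (blk 15, set 3) → MISS  vc=[]
1: 0x3c (blk 7, set 3) → MISS  vc=[15]
2: 0x7a (blk 15, set 3) → VC-HIT  vc=[7]
3: 0x79 (blk 15, set 3) → L1-HIT  vc=[7]
4: 0x78 (blk 15, set 3) → L1-HIT  vc=[7]
5: 0xb7 (blk 22, set 2) → MISS  vc=[7]
6: 0xb1 (blk 22, set 2) → L1-HIT  vc=[7]
7: 0x78 (blk 15, set 3) → L1-HIT  vc=[7]
8: 0x7c (blk 15, set 3) → L1-HIT  vc=[7]
9: 0x7c (blk 15, set 3) → L1-HIT  vc=[7]
10: 0x3f (blk 7, set 3) → VC-HIT  vc=[15]
11: 0x7a (blk 15, set 3) → VC-HIT  vc=[7]
12: 0xb5 (blk 22, set 2) → L1-HIT  vc=[7]
13: 0x55 (blk 10, set 2) → MISS  vc=[7, 22]
14: 0x39 (blk 7, set 3) → VC-HIT  vc=[15, 22]
15: 0x7a (blk 15, set 3) → VC-HIT  vc=[7, 22]

VC = [7, 22]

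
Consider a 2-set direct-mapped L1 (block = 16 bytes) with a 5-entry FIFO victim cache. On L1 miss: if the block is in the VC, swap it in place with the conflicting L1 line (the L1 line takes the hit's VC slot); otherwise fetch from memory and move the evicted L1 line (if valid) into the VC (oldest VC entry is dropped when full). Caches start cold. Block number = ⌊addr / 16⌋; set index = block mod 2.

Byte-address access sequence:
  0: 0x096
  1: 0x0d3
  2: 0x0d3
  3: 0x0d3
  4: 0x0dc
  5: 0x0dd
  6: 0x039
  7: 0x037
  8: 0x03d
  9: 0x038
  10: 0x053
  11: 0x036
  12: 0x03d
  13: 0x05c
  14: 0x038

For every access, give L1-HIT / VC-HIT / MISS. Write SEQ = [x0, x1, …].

#0 0x96→b9/s1 MISS; vc=[]
#1 0xd3→b13/s1 MISS; vc=[9]
#2 0xd3→b13/s1 L1-HIT; vc=[9]
#3 0xd3→b13/s1 L1-HIT; vc=[9]
#4 0xdc→b13/s1 L1-HIT; vc=[9]
#5 0xdd→b13/s1 L1-HIT; vc=[9]
#6 0x39→b3/s1 MISS; vc=[9,13]
#7 0x37→b3/s1 L1-HIT; vc=[9,13]
#8 0x3d→b3/s1 L1-HIT; vc=[9,13]
#9 0x38→b3/s1 L1-HIT; vc=[9,13]
#10 0x53→b5/s1 MISS; vc=[9,13,3]
#11 0x36→b3/s1 VC-HIT; vc=[9,13,5]
#12 0x3d→b3/s1 L1-HIT; vc=[9,13,5]
#13 0x5c→b5/s1 VC-HIT; vc=[9,13,3]
#14 0x38→b3/s1 VC-HIT; vc=[9,13,5]

SEQ = [MISS, MISS, L1-HIT, L1-HIT, L1-HIT, L1-HIT, MISS, L1-HIT, L1-HIT, L1-HIT, MISS, VC-HIT, L1-HIT, VC-HIT, VC-HIT]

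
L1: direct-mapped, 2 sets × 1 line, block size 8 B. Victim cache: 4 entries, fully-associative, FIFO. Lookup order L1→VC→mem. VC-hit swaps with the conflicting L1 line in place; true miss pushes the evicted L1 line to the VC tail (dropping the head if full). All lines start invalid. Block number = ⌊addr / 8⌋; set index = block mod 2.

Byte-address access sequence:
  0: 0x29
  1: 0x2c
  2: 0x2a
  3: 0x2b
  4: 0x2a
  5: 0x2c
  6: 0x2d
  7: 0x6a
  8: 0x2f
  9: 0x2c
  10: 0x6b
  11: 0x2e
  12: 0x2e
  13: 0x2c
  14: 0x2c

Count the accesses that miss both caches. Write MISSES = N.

MISSES = 2

  [0] addr=0x29 blk=5 s=1: MISS | VC []
  [1] addr=0x2c blk=5 s=1: L1-HIT | VC []
  [2] addr=0x2a blk=5 s=1: L1-HIT | VC []
  [3] addr=0x2b blk=5 s=1: L1-HIT | VC []
  [4] addr=0x2a blk=5 s=1: L1-HIT | VC []
  [5] addr=0x2c blk=5 s=1: L1-HIT | VC []
  [6] addr=0x2d blk=5 s=1: L1-HIT | VC []
  [7] addr=0x6a blk=13 s=1: MISS | VC [5]
  [8] addr=0x2f blk=5 s=1: VC-HIT | VC [13]
  [9] addr=0x2c blk=5 s=1: L1-HIT | VC [13]
  [10] addr=0x6b blk=13 s=1: VC-HIT | VC [5]
  [11] addr=0x2e blk=5 s=1: VC-HIT | VC [13]
  [12] addr=0x2e blk=5 s=1: L1-HIT | VC [13]
  [13] addr=0x2c blk=5 s=1: L1-HIT | VC [13]
  [14] addr=0x2c blk=5 s=1: L1-HIT | VC [13]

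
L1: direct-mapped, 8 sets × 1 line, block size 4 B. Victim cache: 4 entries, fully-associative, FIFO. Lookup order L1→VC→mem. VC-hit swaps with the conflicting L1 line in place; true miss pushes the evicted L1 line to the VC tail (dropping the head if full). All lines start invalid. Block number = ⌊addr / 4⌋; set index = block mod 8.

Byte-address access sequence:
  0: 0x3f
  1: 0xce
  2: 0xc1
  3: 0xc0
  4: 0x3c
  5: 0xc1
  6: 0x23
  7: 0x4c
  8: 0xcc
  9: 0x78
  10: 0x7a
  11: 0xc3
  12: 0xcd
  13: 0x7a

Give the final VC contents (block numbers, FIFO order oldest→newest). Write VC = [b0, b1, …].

VC = [8, 19]

0: 0x3f (blk 15, set 7) → MISS  vc=[]
1: 0xce (blk 51, set 3) → MISS  vc=[]
2: 0xc1 (blk 48, set 0) → MISS  vc=[]
3: 0xc0 (blk 48, set 0) → L1-HIT  vc=[]
4: 0x3c (blk 15, set 7) → L1-HIT  vc=[]
5: 0xc1 (blk 48, set 0) → L1-HIT  vc=[]
6: 0x23 (blk 8, set 0) → MISS  vc=[48]
7: 0x4c (blk 19, set 3) → MISS  vc=[48, 51]
8: 0xcc (blk 51, set 3) → VC-HIT  vc=[48, 19]
9: 0x78 (blk 30, set 6) → MISS  vc=[48, 19]
10: 0x7a (blk 30, set 6) → L1-HIT  vc=[48, 19]
11: 0xc3 (blk 48, set 0) → VC-HIT  vc=[8, 19]
12: 0xcd (blk 51, set 3) → L1-HIT  vc=[8, 19]
13: 0x7a (blk 30, set 6) → L1-HIT  vc=[8, 19]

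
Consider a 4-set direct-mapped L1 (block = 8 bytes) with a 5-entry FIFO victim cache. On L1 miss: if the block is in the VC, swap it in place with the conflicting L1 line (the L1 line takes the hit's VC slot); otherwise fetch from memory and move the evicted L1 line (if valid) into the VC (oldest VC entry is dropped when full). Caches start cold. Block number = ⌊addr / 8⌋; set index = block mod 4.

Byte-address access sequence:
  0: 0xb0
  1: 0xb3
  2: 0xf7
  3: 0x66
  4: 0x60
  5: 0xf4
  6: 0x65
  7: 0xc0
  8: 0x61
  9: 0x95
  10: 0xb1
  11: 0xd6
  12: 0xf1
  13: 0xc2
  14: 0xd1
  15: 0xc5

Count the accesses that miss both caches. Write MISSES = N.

0: 0xb0 (blk 22, set 2) → MISS  vc=[]
1: 0xb3 (blk 22, set 2) → L1-HIT  vc=[]
2: 0xf7 (blk 30, set 2) → MISS  vc=[22]
3: 0x66 (blk 12, set 0) → MISS  vc=[22]
4: 0x60 (blk 12, set 0) → L1-HIT  vc=[22]
5: 0xf4 (blk 30, set 2) → L1-HIT  vc=[22]
6: 0x65 (blk 12, set 0) → L1-HIT  vc=[22]
7: 0xc0 (blk 24, set 0) → MISS  vc=[22, 12]
8: 0x61 (blk 12, set 0) → VC-HIT  vc=[22, 24]
9: 0x95 (blk 18, set 2) → MISS  vc=[22, 24, 30]
10: 0xb1 (blk 22, set 2) → VC-HIT  vc=[18, 24, 30]
11: 0xd6 (blk 26, set 2) → MISS  vc=[18, 24, 30, 22]
12: 0xf1 (blk 30, set 2) → VC-HIT  vc=[18, 24, 26, 22]
13: 0xc2 (blk 24, set 0) → VC-HIT  vc=[18, 12, 26, 22]
14: 0xd1 (blk 26, set 2) → VC-HIT  vc=[18, 12, 30, 22]
15: 0xc5 (blk 24, set 0) → L1-HIT  vc=[18, 12, 30, 22]

MISSES = 6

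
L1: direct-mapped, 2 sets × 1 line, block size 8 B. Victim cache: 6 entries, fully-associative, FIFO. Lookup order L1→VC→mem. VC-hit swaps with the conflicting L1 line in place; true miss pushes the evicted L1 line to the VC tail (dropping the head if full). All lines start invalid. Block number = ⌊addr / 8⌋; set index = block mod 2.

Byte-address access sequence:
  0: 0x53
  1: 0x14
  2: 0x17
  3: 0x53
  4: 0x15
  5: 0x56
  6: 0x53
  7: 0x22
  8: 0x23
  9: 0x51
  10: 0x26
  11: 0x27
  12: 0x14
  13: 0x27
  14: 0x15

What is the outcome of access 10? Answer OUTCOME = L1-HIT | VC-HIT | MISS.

0: 0x53 (blk 10, set 0) → MISS  vc=[]
1: 0x14 (blk 2, set 0) → MISS  vc=[10]
2: 0x17 (blk 2, set 0) → L1-HIT  vc=[10]
3: 0x53 (blk 10, set 0) → VC-HIT  vc=[2]
4: 0x15 (blk 2, set 0) → VC-HIT  vc=[10]
5: 0x56 (blk 10, set 0) → VC-HIT  vc=[2]
6: 0x53 (blk 10, set 0) → L1-HIT  vc=[2]
7: 0x22 (blk 4, set 0) → MISS  vc=[2, 10]
8: 0x23 (blk 4, set 0) → L1-HIT  vc=[2, 10]
9: 0x51 (blk 10, set 0) → VC-HIT  vc=[2, 4]
10: 0x26 (blk 4, set 0) → VC-HIT  vc=[2, 10]
11: 0x27 (blk 4, set 0) → L1-HIT  vc=[2, 10]
12: 0x14 (blk 2, set 0) → VC-HIT  vc=[4, 10]
13: 0x27 (blk 4, set 0) → VC-HIT  vc=[2, 10]
14: 0x15 (blk 2, set 0) → VC-HIT  vc=[4, 10]

OUTCOME = VC-HIT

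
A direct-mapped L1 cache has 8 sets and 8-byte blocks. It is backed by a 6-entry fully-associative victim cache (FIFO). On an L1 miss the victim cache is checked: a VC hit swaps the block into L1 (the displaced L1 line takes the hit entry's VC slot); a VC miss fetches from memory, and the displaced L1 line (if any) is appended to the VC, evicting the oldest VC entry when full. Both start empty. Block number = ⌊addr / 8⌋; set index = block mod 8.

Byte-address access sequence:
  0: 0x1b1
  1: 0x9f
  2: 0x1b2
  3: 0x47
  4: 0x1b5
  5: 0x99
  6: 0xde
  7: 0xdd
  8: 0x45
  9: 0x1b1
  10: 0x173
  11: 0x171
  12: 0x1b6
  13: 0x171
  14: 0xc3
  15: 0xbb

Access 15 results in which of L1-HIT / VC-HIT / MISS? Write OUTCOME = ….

  [0] addr=0x1b1 blk=54 s=6: MISS | VC []
  [1] addr=0x9f blk=19 s=3: MISS | VC []
  [2] addr=0x1b2 blk=54 s=6: L1-HIT | VC []
  [3] addr=0x47 blk=8 s=0: MISS | VC []
  [4] addr=0x1b5 blk=54 s=6: L1-HIT | VC []
  [5] addr=0x99 blk=19 s=3: L1-HIT | VC []
  [6] addr=0xde blk=27 s=3: MISS | VC [19]
  [7] addr=0xdd blk=27 s=3: L1-HIT | VC [19]
  [8] addr=0x45 blk=8 s=0: L1-HIT | VC [19]
  [9] addr=0x1b1 blk=54 s=6: L1-HIT | VC [19]
  [10] addr=0x173 blk=46 s=6: MISS | VC [19, 54]
  [11] addr=0x171 blk=46 s=6: L1-HIT | VC [19, 54]
  [12] addr=0x1b6 blk=54 s=6: VC-HIT | VC [19, 46]
  [13] addr=0x171 blk=46 s=6: VC-HIT | VC [19, 54]
  [14] addr=0xc3 blk=24 s=0: MISS | VC [19, 54, 8]
  [15] addr=0xbb blk=23 s=7: MISS | VC [19, 54, 8]

OUTCOME = MISS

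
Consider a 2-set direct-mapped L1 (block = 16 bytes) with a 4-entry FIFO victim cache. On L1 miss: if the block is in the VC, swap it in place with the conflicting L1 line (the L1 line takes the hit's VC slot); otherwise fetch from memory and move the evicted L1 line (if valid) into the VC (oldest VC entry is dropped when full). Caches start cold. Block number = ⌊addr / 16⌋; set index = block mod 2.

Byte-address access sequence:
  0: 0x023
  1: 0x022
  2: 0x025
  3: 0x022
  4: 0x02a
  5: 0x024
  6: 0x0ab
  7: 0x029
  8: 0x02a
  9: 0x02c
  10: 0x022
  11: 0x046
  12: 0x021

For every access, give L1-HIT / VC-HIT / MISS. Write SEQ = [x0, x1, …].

0: 0x23 (blk 2, set 0) → MISS  vc=[]
1: 0x22 (blk 2, set 0) → L1-HIT  vc=[]
2: 0x25 (blk 2, set 0) → L1-HIT  vc=[]
3: 0x22 (blk 2, set 0) → L1-HIT  vc=[]
4: 0x2a (blk 2, set 0) → L1-HIT  vc=[]
5: 0x24 (blk 2, set 0) → L1-HIT  vc=[]
6: 0xab (blk 10, set 0) → MISS  vc=[2]
7: 0x29 (blk 2, set 0) → VC-HIT  vc=[10]
8: 0x2a (blk 2, set 0) → L1-HIT  vc=[10]
9: 0x2c (blk 2, set 0) → L1-HIT  vc=[10]
10: 0x22 (blk 2, set 0) → L1-HIT  vc=[10]
11: 0x46 (blk 4, set 0) → MISS  vc=[10, 2]
12: 0x21 (blk 2, set 0) → VC-HIT  vc=[10, 4]

SEQ = [MISS, L1-HIT, L1-HIT, L1-HIT, L1-HIT, L1-HIT, MISS, VC-HIT, L1-HIT, L1-HIT, L1-HIT, MISS, VC-HIT]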